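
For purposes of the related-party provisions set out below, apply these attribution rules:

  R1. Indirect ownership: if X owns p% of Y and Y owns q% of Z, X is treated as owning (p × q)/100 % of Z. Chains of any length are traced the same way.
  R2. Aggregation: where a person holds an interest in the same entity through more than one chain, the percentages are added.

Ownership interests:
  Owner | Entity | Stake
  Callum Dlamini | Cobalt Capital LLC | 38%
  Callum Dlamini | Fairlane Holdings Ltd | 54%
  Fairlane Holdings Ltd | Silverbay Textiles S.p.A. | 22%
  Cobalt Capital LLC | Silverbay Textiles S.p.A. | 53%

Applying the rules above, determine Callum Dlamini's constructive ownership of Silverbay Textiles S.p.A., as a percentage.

Chain via Fairlane Holdings Ltd (R1): 54% × 22% = 11.88% of Silverbay Textiles S.p.A.
Chain via Cobalt Capital LLC (R1): 38% × 53% = 20.14% of Silverbay Textiles S.p.A.
Aggregating (R2): 11.88% + 20.14% = 32.02%.

32.02%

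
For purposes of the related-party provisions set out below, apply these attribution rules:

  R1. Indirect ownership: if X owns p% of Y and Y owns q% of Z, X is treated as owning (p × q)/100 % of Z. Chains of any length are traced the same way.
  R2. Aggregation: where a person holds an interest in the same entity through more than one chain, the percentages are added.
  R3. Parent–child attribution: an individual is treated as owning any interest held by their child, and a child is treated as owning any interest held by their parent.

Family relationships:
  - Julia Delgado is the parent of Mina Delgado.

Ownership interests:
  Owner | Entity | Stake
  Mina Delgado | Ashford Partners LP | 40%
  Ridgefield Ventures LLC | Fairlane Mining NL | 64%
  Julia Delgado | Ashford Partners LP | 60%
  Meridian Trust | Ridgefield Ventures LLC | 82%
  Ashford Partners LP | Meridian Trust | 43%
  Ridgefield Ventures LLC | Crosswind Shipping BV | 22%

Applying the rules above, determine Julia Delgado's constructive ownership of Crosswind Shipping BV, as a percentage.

7.7572%

By parent–child attribution (R3), Julia Delgado is treated as also owning Mina Delgado's interest in Ashford Partners LP, giving 60% + 40% = 100%.
Chain via Ashford Partners LP → Meridian Trust → Ridgefield Ventures LLC (R1): 100% × 43% × 82% × 22% = 7.7572% of Crosswind Shipping BV.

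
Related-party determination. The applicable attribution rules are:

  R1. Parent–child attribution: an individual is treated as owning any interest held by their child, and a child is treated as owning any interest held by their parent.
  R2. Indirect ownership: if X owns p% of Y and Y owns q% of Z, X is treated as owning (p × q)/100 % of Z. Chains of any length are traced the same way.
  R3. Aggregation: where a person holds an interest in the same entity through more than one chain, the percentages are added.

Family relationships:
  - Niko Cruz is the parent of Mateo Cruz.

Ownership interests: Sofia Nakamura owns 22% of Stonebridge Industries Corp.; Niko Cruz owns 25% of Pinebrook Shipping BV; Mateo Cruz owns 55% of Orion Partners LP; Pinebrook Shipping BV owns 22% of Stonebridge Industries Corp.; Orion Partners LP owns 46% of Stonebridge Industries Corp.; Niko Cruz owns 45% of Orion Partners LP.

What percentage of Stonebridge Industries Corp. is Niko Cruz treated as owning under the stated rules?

51.5%

By parent–child attribution (R1), Niko Cruz is treated as also owning Mateo Cruz's interest in Orion Partners LP, giving 45% + 55% = 100%.
Chain via Pinebrook Shipping BV (R2): 25% × 22% = 5.5% of Stonebridge Industries Corp.
Chain via Orion Partners LP (R2): 100% × 46% = 46% of Stonebridge Industries Corp.
Aggregating (R3): 5.5% + 46% = 51.5%.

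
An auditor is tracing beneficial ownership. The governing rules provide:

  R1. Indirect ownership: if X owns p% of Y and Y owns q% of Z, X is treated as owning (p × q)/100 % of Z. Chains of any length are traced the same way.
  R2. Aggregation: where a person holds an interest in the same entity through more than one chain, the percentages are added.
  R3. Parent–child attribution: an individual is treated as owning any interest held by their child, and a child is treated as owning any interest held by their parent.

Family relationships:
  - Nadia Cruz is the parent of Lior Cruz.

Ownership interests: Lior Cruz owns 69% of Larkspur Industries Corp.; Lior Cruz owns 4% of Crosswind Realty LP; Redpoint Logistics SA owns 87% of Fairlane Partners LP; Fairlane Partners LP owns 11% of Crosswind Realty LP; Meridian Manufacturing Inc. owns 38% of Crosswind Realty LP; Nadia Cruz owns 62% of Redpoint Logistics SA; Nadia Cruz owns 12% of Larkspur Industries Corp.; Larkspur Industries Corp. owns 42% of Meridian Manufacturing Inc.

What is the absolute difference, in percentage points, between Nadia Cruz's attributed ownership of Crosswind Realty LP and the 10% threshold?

12.861

By parent–child attribution (R3), Nadia Cruz is treated as also owning Lior Cruz's interest in Larkspur Industries Corp, giving 12% + 69% = 81%.
By parent–child attribution (R3), Nadia Cruz is treated as owning Lior Cruz's 4% interest in Crosswind Realty LP.
Chain via Larkspur Industries Corp. → Meridian Manufacturing Inc. (R1): 81% × 42% × 38% = 12.9276% of Crosswind Realty LP.
Chain via Redpoint Logistics SA → Fairlane Partners LP (R1): 62% × 87% × 11% = 5.9334% of Crosswind Realty LP.
Direct interest in Crosswind Realty LP: 4%.
Aggregating (R2): 12.9276% + 5.9334% + 4% = 22.861%.
22.861% exceeds the 10% threshold by 12.861 percentage points.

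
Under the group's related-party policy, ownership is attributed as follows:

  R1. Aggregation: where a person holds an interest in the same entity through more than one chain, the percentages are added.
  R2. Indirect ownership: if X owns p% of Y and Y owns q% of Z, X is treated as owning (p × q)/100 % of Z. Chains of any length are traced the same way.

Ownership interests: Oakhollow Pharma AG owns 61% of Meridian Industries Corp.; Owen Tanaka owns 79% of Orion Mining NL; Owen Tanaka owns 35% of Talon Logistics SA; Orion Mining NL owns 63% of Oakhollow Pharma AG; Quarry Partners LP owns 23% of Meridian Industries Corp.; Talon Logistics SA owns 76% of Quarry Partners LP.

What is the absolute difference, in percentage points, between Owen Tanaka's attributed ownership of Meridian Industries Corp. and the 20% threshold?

16.4777

Chain via Talon Logistics SA → Quarry Partners LP (R2): 35% × 76% × 23% = 6.118% of Meridian Industries Corp.
Chain via Orion Mining NL → Oakhollow Pharma AG (R2): 79% × 63% × 61% = 30.3597% of Meridian Industries Corp.
Aggregating (R1): 6.118% + 30.3597% = 36.4777%.
36.4777% exceeds the 20% threshold by 16.4777 percentage points.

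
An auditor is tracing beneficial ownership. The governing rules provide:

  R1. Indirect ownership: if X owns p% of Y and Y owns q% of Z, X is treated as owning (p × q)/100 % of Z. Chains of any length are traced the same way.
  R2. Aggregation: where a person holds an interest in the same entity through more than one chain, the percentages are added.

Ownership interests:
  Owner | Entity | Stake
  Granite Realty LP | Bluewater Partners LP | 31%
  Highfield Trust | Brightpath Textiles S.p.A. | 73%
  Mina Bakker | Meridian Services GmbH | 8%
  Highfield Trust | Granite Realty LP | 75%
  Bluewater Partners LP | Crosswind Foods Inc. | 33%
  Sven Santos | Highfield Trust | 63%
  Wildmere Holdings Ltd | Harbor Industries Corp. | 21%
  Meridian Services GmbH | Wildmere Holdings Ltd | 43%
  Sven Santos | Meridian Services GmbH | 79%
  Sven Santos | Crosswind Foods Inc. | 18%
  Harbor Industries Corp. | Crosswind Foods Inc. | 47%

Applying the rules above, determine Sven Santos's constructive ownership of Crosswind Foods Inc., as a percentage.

Chain via Meridian Services GmbH → Wildmere Holdings Ltd → Harbor Industries Corp. (R1): 79% × 43% × 21% × 47% = 3.352839% of Crosswind Foods Inc.
Chain via Highfield Trust → Granite Realty LP → Bluewater Partners LP (R1): 63% × 75% × 31% × 33% = 4.833675% of Crosswind Foods Inc.
Direct interest in Crosswind Foods Inc: 18%.
Aggregating (R2): 3.352839% + 4.833675% + 18% = 26.186514%.

26.186514%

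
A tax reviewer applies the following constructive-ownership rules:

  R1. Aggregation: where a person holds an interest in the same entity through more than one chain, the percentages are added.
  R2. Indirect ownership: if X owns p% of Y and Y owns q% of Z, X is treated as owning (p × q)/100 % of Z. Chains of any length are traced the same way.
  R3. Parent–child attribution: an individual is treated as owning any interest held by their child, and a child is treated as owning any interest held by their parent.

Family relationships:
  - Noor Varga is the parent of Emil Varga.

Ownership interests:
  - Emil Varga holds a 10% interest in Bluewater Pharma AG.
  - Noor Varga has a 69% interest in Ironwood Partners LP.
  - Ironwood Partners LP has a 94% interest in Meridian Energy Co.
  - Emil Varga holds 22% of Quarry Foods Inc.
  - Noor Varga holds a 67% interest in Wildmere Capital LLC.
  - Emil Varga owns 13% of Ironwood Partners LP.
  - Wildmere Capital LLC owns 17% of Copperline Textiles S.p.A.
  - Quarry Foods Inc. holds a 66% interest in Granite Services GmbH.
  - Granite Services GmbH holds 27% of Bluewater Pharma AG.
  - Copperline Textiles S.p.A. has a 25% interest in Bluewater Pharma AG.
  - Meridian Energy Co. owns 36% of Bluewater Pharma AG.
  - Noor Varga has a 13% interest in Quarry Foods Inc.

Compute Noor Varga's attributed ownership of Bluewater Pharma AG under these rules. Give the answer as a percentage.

By parent–child attribution (R3), Noor Varga is treated as also owning Emil Varga's interest in Ironwood Partners LP, giving 69% + 13% = 82%.
By parent–child attribution (R3), Noor Varga is treated as also owning Emil Varga's interest in Quarry Foods Inc, giving 13% + 22% = 35%.
By parent–child attribution (R3), Noor Varga is treated as owning Emil Varga's 10% interest in Bluewater Pharma AG.
Chain via Ironwood Partners LP → Meridian Energy Co. (R2): 82% × 94% × 36% = 27.7488% of Bluewater Pharma AG.
Chain via Wildmere Capital LLC → Copperline Textiles S.p.A. (R2): 67% × 17% × 25% = 2.8475% of Bluewater Pharma AG.
Chain via Quarry Foods Inc. → Granite Services GmbH (R2): 35% × 66% × 27% = 6.237% of Bluewater Pharma AG.
Direct interest in Bluewater Pharma AG: 10%.
Aggregating (R1): 27.7488% + 2.8475% + 6.237% + 10% = 46.8333%.

46.8333%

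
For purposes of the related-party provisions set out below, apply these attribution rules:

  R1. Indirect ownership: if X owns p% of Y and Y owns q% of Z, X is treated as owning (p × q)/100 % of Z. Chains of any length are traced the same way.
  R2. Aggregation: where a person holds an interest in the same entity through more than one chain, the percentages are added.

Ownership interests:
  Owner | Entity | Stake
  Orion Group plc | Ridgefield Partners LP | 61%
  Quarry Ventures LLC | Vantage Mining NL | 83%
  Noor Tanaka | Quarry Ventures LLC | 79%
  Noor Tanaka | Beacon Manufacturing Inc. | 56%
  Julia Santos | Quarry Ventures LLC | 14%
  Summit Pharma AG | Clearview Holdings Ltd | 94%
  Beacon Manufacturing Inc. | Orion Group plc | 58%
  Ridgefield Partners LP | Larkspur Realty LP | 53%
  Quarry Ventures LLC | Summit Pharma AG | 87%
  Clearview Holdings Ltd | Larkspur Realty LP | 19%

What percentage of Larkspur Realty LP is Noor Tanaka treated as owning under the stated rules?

Chain via Beacon Manufacturing Inc. → Orion Group plc → Ridgefield Partners LP (R1): 56% × 58% × 61% × 53% = 10.500784% of Larkspur Realty LP.
Chain via Quarry Ventures LLC → Summit Pharma AG → Clearview Holdings Ltd (R1): 79% × 87% × 94% × 19% = 12.275178% of Larkspur Realty LP.
Aggregating (R2): 10.500784% + 12.275178% = 22.775962%.

22.775962%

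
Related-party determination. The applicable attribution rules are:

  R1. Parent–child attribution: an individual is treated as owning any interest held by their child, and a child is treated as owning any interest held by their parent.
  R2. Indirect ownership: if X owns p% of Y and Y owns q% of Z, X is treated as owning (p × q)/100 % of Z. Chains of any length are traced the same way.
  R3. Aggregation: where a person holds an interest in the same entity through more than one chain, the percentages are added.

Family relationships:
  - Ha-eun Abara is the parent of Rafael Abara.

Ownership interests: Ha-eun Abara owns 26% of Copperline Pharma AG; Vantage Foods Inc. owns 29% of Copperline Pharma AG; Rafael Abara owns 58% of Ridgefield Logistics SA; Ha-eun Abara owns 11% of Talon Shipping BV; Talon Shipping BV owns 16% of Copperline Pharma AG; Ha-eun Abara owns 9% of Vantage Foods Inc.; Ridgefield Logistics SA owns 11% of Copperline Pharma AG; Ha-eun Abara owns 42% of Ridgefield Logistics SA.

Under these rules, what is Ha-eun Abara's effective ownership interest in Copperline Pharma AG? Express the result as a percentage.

By parent–child attribution (R1), Ha-eun Abara is treated as also owning Rafael Abara's interest in Ridgefield Logistics SA, giving 42% + 58% = 100%.
Chain via Vantage Foods Inc. (R2): 9% × 29% = 2.61% of Copperline Pharma AG.
Chain via Ridgefield Logistics SA (R2): 100% × 11% = 11% of Copperline Pharma AG.
Chain via Talon Shipping BV (R2): 11% × 16% = 1.76% of Copperline Pharma AG.
Direct interest in Copperline Pharma AG: 26%.
Aggregating (R3): 2.61% + 11% + 1.76% + 26% = 41.37%.

41.37%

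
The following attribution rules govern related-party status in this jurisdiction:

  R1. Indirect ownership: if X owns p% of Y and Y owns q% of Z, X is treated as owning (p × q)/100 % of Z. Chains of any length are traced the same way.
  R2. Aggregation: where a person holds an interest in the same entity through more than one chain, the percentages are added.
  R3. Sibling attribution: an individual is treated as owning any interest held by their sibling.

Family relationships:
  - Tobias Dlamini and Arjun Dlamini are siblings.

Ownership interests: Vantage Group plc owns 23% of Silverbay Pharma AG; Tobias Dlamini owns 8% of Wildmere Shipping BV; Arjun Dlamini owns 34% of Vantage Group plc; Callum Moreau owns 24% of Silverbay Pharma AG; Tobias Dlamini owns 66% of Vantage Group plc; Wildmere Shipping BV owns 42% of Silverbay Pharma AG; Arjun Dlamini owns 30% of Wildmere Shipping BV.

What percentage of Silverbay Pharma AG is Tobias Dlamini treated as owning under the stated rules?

By sibling attribution (R3), Tobias Dlamini is treated as also owning Arjun Dlamini's interest in Vantage Group plc, giving 66% + 34% = 100%.
By sibling attribution (R3), Tobias Dlamini is treated as also owning Arjun Dlamini's interest in Wildmere Shipping BV, giving 8% + 30% = 38%.
Chain via Vantage Group plc (R1): 100% × 23% = 23% of Silverbay Pharma AG.
Chain via Wildmere Shipping BV (R1): 38% × 42% = 15.96% of Silverbay Pharma AG.
Aggregating (R2): 23% + 15.96% = 38.96%.

38.96%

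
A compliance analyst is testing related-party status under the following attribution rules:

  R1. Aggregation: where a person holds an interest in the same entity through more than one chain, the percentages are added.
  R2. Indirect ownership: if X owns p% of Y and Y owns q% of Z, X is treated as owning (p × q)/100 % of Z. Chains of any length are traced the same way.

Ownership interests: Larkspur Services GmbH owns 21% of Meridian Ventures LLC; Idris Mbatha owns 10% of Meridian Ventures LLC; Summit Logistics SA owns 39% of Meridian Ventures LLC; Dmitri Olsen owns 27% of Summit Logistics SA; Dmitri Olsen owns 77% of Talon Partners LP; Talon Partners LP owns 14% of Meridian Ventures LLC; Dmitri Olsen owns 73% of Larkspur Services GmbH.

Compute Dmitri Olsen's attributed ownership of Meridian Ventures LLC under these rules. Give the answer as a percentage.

Chain via Summit Logistics SA (R2): 27% × 39% = 10.53% of Meridian Ventures LLC.
Chain via Talon Partners LP (R2): 77% × 14% = 10.78% of Meridian Ventures LLC.
Chain via Larkspur Services GmbH (R2): 73% × 21% = 15.33% of Meridian Ventures LLC.
Aggregating (R1): 10.53% + 10.78% + 15.33% = 36.64%.

36.64%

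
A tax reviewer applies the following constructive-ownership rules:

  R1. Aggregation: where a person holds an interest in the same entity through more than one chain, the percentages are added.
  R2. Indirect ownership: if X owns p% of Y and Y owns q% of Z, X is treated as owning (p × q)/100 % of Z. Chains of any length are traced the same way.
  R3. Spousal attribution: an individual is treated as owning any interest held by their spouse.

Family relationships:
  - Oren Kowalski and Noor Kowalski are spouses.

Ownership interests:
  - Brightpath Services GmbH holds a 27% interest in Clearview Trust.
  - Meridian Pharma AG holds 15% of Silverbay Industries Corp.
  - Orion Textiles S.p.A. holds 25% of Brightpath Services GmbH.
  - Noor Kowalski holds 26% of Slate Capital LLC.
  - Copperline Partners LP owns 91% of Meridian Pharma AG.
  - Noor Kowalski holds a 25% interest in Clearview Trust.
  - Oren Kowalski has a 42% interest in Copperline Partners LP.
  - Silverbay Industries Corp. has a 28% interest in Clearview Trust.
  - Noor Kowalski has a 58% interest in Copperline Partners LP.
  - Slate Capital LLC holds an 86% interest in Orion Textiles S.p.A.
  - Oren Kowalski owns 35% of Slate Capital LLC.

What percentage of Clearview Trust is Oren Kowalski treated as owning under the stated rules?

32.36305%

By spousal attribution (R3), Oren Kowalski is treated as also owning Noor Kowalski's interest in Copperline Partners LP, giving 42% + 58% = 100%.
By spousal attribution (R3), Oren Kowalski is treated as also owning Noor Kowalski's interest in Slate Capital LLC, giving 35% + 26% = 61%.
By spousal attribution (R3), Oren Kowalski is treated as owning Noor Kowalski's 25% interest in Clearview Trust.
Chain via Copperline Partners LP → Meridian Pharma AG → Silverbay Industries Corp. (R2): 100% × 91% × 15% × 28% = 3.822% of Clearview Trust.
Chain via Slate Capital LLC → Orion Textiles S.p.A. → Brightpath Services GmbH (R2): 61% × 86% × 25% × 27% = 3.54105% of Clearview Trust.
Direct interest in Clearview Trust: 25%.
Aggregating (R1): 3.822% + 3.54105% + 25% = 32.36305%.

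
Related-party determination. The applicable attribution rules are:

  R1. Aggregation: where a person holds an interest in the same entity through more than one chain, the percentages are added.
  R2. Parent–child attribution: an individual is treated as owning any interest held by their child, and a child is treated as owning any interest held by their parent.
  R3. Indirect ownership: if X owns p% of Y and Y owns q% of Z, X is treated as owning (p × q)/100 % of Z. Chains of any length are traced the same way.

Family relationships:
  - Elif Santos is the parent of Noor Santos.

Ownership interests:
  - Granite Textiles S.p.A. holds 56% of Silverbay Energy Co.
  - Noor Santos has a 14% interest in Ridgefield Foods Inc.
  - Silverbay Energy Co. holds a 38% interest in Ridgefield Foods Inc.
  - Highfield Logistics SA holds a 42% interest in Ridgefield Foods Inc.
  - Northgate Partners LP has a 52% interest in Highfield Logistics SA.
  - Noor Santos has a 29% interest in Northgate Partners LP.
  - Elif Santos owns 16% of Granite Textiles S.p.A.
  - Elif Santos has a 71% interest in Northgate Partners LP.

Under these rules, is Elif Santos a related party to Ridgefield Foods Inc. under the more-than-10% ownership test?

Yes

By parent–child attribution (R2), Elif Santos is treated as also owning Noor Santos's interest in Northgate Partners LP, giving 71% + 29% = 100%.
By parent–child attribution (R2), Elif Santos is treated as owning Noor Santos's 14% interest in Ridgefield Foods Inc.
Chain via Granite Textiles S.p.A. → Silverbay Energy Co. (R3): 16% × 56% × 38% = 3.4048% of Ridgefield Foods Inc.
Chain via Northgate Partners LP → Highfield Logistics SA (R3): 100% × 52% × 42% = 21.84% of Ridgefield Foods Inc.
Direct interest in Ridgefield Foods Inc: 14%.
Aggregating (R1): 3.4048% + 21.84% + 14% = 39.2448%.
39.2448% exceeds the 10% threshold, so Elif is a related party to Ridgefield Foods Inc.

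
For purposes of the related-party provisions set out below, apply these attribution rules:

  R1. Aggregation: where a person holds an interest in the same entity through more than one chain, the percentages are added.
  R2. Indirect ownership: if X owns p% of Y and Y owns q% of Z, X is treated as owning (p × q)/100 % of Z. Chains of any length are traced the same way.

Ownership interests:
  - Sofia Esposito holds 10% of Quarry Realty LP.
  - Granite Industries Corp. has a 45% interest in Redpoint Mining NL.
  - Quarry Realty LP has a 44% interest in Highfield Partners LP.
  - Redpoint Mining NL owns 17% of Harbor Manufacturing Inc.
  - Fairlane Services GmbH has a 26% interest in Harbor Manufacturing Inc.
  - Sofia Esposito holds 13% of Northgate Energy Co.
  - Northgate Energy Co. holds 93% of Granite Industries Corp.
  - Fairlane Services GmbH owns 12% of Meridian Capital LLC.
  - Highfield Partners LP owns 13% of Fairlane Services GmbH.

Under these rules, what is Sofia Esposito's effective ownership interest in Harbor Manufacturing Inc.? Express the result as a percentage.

1.073605%

Chain via Quarry Realty LP → Highfield Partners LP → Fairlane Services GmbH (R2): 10% × 44% × 13% × 26% = 0.14872% of Harbor Manufacturing Inc.
Chain via Northgate Energy Co. → Granite Industries Corp. → Redpoint Mining NL (R2): 13% × 93% × 45% × 17% = 0.924885% of Harbor Manufacturing Inc.
Aggregating (R1): 0.14872% + 0.924885% = 1.073605%.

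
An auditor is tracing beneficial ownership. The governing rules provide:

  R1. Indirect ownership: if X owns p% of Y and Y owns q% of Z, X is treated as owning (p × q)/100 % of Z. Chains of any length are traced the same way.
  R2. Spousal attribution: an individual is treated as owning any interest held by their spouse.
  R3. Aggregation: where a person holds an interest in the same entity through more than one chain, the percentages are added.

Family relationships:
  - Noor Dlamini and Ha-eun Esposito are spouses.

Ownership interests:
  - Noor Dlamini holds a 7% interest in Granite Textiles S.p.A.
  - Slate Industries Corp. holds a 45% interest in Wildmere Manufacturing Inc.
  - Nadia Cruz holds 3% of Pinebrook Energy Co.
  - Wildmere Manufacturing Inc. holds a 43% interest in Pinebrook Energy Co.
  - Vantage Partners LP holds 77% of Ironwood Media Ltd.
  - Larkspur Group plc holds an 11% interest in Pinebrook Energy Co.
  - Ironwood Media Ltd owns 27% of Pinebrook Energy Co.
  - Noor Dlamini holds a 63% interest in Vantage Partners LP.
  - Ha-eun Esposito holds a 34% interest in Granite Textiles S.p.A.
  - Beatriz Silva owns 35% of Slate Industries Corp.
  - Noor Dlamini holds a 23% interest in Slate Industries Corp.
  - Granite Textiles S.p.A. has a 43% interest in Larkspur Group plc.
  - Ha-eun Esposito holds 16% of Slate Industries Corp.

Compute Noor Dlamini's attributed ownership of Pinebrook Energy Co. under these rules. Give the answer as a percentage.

22.5835%

By spousal attribution (R2), Noor Dlamini is treated as also owning Ha-eun Esposito's interest in Slate Industries Corp, giving 23% + 16% = 39%.
By spousal attribution (R2), Noor Dlamini is treated as also owning Ha-eun Esposito's interest in Granite Textiles S.p.A, giving 7% + 34% = 41%.
Chain via Slate Industries Corp. → Wildmere Manufacturing Inc. (R1): 39% × 45% × 43% = 7.5465% of Pinebrook Energy Co.
Chain via Granite Textiles S.p.A. → Larkspur Group plc (R1): 41% × 43% × 11% = 1.9393% of Pinebrook Energy Co.
Chain via Vantage Partners LP → Ironwood Media Ltd (R1): 63% × 77% × 27% = 13.0977% of Pinebrook Energy Co.
Aggregating (R3): 7.5465% + 1.9393% + 13.0977% = 22.5835%.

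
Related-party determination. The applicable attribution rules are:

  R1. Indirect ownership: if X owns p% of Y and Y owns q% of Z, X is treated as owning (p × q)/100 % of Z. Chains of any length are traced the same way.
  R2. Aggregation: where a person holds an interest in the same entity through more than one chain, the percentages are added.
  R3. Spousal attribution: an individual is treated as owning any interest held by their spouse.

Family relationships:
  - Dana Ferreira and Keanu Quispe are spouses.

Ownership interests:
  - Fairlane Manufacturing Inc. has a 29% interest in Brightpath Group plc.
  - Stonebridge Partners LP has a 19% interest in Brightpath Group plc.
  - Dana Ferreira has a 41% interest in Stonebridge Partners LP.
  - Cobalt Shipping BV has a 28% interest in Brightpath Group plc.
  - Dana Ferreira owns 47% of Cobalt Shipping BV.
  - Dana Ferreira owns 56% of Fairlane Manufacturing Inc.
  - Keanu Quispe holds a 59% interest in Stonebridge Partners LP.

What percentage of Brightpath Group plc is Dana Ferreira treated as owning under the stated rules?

48.4%

By spousal attribution (R3), Dana Ferreira is treated as also owning Keanu Quispe's interest in Stonebridge Partners LP, giving 41% + 59% = 100%.
Chain via Stonebridge Partners LP (R1): 100% × 19% = 19% of Brightpath Group plc.
Chain via Fairlane Manufacturing Inc. (R1): 56% × 29% = 16.24% of Brightpath Group plc.
Chain via Cobalt Shipping BV (R1): 47% × 28% = 13.16% of Brightpath Group plc.
Aggregating (R2): 19% + 16.24% + 13.16% = 48.4%.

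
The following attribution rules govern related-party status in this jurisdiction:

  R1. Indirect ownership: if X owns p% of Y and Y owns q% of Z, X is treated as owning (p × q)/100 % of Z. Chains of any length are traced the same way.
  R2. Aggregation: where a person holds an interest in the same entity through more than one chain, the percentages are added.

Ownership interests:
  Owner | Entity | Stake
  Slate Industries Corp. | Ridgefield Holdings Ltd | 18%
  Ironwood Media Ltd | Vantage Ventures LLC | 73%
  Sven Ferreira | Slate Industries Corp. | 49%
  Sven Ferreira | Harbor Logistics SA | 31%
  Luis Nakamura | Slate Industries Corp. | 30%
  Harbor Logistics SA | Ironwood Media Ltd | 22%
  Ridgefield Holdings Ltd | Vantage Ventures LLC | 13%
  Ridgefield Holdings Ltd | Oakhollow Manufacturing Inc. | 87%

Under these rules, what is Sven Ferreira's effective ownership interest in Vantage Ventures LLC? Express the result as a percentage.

6.1252%

Chain via Slate Industries Corp. → Ridgefield Holdings Ltd (R1): 49% × 18% × 13% = 1.1466% of Vantage Ventures LLC.
Chain via Harbor Logistics SA → Ironwood Media Ltd (R1): 31% × 22% × 73% = 4.9786% of Vantage Ventures LLC.
Aggregating (R2): 1.1466% + 4.9786% = 6.1252%.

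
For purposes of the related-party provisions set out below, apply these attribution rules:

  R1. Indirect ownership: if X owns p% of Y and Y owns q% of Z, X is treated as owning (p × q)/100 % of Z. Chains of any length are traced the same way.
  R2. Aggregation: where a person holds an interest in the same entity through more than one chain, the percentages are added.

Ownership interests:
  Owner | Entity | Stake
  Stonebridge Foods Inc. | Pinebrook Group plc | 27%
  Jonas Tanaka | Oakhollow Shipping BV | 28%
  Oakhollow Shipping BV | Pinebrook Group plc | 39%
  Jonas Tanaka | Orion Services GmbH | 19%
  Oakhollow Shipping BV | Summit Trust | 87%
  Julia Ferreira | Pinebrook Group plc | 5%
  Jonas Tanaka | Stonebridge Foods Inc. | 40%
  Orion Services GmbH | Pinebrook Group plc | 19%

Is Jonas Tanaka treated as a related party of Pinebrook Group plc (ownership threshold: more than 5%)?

Chain via Stonebridge Foods Inc. (R1): 40% × 27% = 10.8% of Pinebrook Group plc.
Chain via Oakhollow Shipping BV (R1): 28% × 39% = 10.92% of Pinebrook Group plc.
Chain via Orion Services GmbH (R1): 19% × 19% = 3.61% of Pinebrook Group plc.
Aggregating (R2): 10.8% + 10.92% + 3.61% = 25.33%.
25.33% exceeds the 5% threshold, so Jonas is a related party to Pinebrook Group plc.

Yes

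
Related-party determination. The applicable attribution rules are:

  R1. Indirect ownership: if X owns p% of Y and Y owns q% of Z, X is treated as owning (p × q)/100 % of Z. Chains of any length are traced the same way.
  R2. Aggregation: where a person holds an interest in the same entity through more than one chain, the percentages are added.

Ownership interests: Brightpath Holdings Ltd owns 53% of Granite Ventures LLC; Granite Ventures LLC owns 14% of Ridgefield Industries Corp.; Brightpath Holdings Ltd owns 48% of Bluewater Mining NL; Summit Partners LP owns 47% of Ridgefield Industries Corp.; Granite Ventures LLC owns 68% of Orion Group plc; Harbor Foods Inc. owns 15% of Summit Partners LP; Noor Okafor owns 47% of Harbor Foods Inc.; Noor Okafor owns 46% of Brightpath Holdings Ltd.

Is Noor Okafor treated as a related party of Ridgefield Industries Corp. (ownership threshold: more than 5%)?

Yes

Chain via Brightpath Holdings Ltd → Granite Ventures LLC (R1): 46% × 53% × 14% = 3.4132% of Ridgefield Industries Corp.
Chain via Harbor Foods Inc. → Summit Partners LP (R1): 47% × 15% × 47% = 3.3135% of Ridgefield Industries Corp.
Aggregating (R2): 3.4132% + 3.3135% = 6.7267%.
6.7267% exceeds the 5% threshold, so Noor is a related party to Ridgefield Industries Corp.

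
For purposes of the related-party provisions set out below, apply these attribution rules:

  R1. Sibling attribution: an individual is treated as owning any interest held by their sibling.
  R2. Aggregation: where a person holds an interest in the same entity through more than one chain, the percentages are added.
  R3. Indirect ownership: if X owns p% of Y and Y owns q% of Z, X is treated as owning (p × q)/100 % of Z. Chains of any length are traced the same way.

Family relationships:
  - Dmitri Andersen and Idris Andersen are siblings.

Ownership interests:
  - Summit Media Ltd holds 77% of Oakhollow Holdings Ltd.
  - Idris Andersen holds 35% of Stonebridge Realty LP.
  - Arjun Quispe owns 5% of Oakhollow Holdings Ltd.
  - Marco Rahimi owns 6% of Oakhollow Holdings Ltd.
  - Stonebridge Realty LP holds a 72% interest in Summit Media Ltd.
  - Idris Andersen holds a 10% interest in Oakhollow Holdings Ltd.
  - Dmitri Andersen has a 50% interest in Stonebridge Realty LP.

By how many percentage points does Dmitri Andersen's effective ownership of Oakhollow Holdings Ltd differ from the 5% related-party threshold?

52.124

By sibling attribution (R1), Dmitri Andersen is treated as also owning Idris Andersen's interest in Stonebridge Realty LP, giving 50% + 35% = 85%.
By sibling attribution (R1), Dmitri Andersen is treated as owning Idris Andersen's 10% interest in Oakhollow Holdings Ltd.
Chain via Stonebridge Realty LP → Summit Media Ltd (R3): 85% × 72% × 77% = 47.124% of Oakhollow Holdings Ltd.
Direct interest in Oakhollow Holdings Ltd: 10%.
Aggregating (R2): 47.124% + 10% = 57.124%.
57.124% exceeds the 5% threshold by 52.124 percentage points.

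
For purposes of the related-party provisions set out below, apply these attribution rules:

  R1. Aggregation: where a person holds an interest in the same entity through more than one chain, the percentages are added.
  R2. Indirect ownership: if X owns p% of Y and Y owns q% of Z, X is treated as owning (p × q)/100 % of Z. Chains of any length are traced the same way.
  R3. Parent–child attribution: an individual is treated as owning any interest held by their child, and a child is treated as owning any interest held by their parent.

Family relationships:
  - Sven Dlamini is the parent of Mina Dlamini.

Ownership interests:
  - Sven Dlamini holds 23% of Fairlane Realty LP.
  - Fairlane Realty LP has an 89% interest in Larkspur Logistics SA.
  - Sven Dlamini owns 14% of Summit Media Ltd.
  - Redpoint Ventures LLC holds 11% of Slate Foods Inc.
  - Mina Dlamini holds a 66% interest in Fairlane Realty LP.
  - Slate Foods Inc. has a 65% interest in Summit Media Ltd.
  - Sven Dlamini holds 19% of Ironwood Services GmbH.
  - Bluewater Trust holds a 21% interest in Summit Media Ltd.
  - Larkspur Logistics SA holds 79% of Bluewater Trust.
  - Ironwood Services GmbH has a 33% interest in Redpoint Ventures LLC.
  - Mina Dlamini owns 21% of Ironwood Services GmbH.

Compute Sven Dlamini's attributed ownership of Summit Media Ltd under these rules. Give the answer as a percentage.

By parent–child attribution (R3), Sven Dlamini is treated as also owning Mina Dlamini's interest in Ironwood Services GmbH, giving 19% + 21% = 40%.
By parent–child attribution (R3), Sven Dlamini is treated as also owning Mina Dlamini's interest in Fairlane Realty LP, giving 23% + 66% = 89%.
Chain via Ironwood Services GmbH → Redpoint Ventures LLC → Slate Foods Inc. (R2): 40% × 33% × 11% × 65% = 0.9438% of Summit Media Ltd.
Chain via Fairlane Realty LP → Larkspur Logistics SA → Bluewater Trust (R2): 89% × 89% × 79% × 21% = 13.140939% of Summit Media Ltd.
Direct interest in Summit Media Ltd: 14%.
Aggregating (R1): 0.9438% + 13.140939% + 14% = 28.084739%.

28.084739%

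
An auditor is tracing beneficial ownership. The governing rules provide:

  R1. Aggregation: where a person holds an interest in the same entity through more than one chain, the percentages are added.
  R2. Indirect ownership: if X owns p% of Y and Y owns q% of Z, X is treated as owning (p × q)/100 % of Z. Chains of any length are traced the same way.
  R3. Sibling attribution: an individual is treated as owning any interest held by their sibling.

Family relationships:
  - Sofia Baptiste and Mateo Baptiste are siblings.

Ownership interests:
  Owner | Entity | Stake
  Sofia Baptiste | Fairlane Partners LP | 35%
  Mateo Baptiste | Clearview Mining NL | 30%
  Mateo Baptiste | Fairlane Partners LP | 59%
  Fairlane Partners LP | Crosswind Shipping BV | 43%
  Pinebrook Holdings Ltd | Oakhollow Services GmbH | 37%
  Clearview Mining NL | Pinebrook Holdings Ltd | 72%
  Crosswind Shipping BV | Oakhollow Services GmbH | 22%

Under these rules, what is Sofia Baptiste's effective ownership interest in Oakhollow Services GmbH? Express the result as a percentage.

16.8844%

By sibling attribution (R3), Sofia Baptiste is treated as also owning Mateo Baptiste's interest in Fairlane Partners LP, giving 35% + 59% = 94%.
By sibling attribution (R3), Sofia Baptiste is treated as owning Mateo Baptiste's 30% interest in Clearview Mining NL.
Chain via Fairlane Partners LP → Crosswind Shipping BV (R2): 94% × 43% × 22% = 8.8924% of Oakhollow Services GmbH.
Chain via Clearview Mining NL → Pinebrook Holdings Ltd (R2): 30% × 72% × 37% = 7.992% of Oakhollow Services GmbH.
Aggregating (R1): 8.8924% + 7.992% = 16.8844%.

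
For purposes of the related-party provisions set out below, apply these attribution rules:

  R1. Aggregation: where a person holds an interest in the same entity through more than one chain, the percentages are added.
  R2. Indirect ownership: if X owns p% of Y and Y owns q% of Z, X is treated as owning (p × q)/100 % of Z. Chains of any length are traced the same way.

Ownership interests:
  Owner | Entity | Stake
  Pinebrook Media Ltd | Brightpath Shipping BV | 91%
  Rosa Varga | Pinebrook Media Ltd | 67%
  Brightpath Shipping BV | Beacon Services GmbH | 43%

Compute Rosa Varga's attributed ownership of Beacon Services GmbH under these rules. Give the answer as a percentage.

26.2171%

Chain via Pinebrook Media Ltd → Brightpath Shipping BV (R2): 67% × 91% × 43% = 26.2171% of Beacon Services GmbH.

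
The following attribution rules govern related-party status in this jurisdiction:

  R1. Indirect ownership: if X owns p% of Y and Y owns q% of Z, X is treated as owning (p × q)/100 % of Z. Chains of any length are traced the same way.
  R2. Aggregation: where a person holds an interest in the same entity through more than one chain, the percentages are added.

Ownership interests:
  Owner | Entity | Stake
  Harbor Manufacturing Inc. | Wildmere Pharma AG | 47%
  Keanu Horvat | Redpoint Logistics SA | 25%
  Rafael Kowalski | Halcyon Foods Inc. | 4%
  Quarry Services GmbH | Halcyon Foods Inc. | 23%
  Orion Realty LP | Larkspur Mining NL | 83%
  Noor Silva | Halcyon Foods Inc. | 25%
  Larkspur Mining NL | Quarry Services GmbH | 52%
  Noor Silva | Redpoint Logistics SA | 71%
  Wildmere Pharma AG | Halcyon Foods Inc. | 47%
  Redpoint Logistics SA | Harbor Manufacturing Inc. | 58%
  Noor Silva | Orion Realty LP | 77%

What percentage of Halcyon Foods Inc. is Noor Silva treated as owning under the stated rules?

41.740298%

Chain via Redpoint Logistics SA → Harbor Manufacturing Inc. → Wildmere Pharma AG (R1): 71% × 58% × 47% × 47% = 9.096662% of Halcyon Foods Inc.
Chain via Orion Realty LP → Larkspur Mining NL → Quarry Services GmbH (R1): 77% × 83% × 52% × 23% = 7.643636% of Halcyon Foods Inc.
Direct interest in Halcyon Foods Inc: 25%.
Aggregating (R2): 9.096662% + 7.643636% + 25% = 41.740298%.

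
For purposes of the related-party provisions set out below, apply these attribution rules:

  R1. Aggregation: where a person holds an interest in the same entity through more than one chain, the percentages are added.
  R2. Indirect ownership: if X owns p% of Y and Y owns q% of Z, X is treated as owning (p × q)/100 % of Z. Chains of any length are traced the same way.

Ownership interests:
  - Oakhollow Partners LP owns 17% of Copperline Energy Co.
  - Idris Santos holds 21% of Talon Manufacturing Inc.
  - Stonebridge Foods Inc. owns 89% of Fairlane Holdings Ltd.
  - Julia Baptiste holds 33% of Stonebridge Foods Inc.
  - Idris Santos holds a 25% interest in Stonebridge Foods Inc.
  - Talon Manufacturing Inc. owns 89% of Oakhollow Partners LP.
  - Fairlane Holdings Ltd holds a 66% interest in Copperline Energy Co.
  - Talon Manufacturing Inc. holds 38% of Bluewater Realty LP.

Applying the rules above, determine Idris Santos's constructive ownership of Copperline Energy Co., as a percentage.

Chain via Stonebridge Foods Inc. → Fairlane Holdings Ltd (R2): 25% × 89% × 66% = 14.685% of Copperline Energy Co.
Chain via Talon Manufacturing Inc. → Oakhollow Partners LP (R2): 21% × 89% × 17% = 3.1773% of Copperline Energy Co.
Aggregating (R1): 14.685% + 3.1773% = 17.8623%.

17.8623%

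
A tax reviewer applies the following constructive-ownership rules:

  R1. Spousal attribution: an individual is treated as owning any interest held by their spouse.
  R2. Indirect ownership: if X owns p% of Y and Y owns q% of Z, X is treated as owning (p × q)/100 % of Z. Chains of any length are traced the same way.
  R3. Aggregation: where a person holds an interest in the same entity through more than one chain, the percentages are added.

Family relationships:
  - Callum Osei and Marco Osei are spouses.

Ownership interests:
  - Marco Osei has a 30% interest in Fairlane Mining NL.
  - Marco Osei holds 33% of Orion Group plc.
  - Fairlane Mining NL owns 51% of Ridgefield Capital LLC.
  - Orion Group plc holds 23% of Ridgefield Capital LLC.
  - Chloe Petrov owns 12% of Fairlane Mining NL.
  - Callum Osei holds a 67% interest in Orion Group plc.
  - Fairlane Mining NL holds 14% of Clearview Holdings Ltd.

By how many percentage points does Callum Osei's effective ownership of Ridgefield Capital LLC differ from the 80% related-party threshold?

41.7

By spousal attribution (R1), Callum Osei is treated as also owning Marco Osei's interest in Orion Group plc, giving 67% + 33% = 100%.
By spousal attribution (R1), Callum Osei is treated as owning Marco Osei's 30% interest in Fairlane Mining NL.
Chain via Orion Group plc (R2): 100% × 23% = 23% of Ridgefield Capital LLC.
Chain via Fairlane Mining NL (R2): 30% × 51% = 15.3% of Ridgefield Capital LLC.
Aggregating (R3): 23% + 15.3% = 38.3%.
38.3% falls short of the 80% threshold by 41.7 percentage points.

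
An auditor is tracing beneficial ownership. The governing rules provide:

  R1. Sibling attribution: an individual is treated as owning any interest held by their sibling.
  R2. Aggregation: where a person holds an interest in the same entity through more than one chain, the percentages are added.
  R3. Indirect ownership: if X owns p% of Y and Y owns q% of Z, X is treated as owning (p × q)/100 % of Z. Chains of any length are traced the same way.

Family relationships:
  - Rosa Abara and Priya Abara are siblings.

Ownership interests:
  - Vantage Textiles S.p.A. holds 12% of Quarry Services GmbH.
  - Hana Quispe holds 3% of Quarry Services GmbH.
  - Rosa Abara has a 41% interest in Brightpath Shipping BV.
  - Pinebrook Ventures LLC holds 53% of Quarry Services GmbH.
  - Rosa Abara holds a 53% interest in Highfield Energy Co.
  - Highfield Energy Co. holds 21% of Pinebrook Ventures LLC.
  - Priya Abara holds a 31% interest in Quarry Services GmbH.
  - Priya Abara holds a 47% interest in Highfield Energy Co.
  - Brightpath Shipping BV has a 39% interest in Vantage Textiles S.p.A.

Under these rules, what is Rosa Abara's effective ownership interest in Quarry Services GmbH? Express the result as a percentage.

By sibling attribution (R1), Rosa Abara is treated as also owning Priya Abara's interest in Highfield Energy Co, giving 53% + 47% = 100%.
By sibling attribution (R1), Rosa Abara is treated as owning Priya Abara's 31% interest in Quarry Services GmbH.
Chain via Brightpath Shipping BV → Vantage Textiles S.p.A. (R3): 41% × 39% × 12% = 1.9188% of Quarry Services GmbH.
Chain via Highfield Energy Co. → Pinebrook Ventures LLC (R3): 100% × 21% × 53% = 11.13% of Quarry Services GmbH.
Direct interest in Quarry Services GmbH: 31%.
Aggregating (R2): 1.9188% + 11.13% + 31% = 44.0488%.

44.0488%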